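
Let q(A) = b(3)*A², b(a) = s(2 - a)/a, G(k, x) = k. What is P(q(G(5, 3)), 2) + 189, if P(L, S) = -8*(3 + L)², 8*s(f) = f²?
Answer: 4199/72 ≈ 58.319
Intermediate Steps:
s(f) = f²/8
b(a) = (2 - a)²/(8*a) (b(a) = ((2 - a)²/8)/a = (2 - a)²/(8*a))
q(A) = A²/24 (q(A) = ((⅛)*(-2 + 3)²/3)*A² = ((⅛)*(⅓)*1²)*A² = ((⅛)*(⅓)*1)*A² = A²/24)
P(q(G(5, 3)), 2) + 189 = -8*(3 + (1/24)*5²)² + 189 = -8*(3 + (1/24)*25)² + 189 = -8*(3 + 25/24)² + 189 = -8*(97/24)² + 189 = -8*9409/576 + 189 = -9409/72 + 189 = 4199/72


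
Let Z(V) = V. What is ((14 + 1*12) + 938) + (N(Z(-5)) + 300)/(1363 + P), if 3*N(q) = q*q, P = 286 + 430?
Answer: 6013393/6237 ≈ 964.15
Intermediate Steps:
P = 716
N(q) = q**2/3 (N(q) = (q*q)/3 = q**2/3)
((14 + 1*12) + 938) + (N(Z(-5)) + 300)/(1363 + P) = ((14 + 1*12) + 938) + ((1/3)*(-5)**2 + 300)/(1363 + 716) = ((14 + 12) + 938) + ((1/3)*25 + 300)/2079 = (26 + 938) + (25/3 + 300)*(1/2079) = 964 + (925/3)*(1/2079) = 964 + 925/6237 = 6013393/6237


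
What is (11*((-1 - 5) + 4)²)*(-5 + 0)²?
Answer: 1100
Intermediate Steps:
(11*((-1 - 5) + 4)²)*(-5 + 0)² = (11*(-6 + 4)²)*(-5)² = (11*(-2)²)*25 = (11*4)*25 = 44*25 = 1100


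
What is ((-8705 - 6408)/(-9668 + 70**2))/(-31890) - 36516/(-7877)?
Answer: 5552194259219/1197709823040 ≈ 4.6357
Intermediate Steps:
((-8705 - 6408)/(-9668 + 70**2))/(-31890) - 36516/(-7877) = -15113/(-9668 + 4900)*(-1/31890) - 36516*(-1/7877) = -15113/(-4768)*(-1/31890) + 36516/7877 = -15113*(-1/4768)*(-1/31890) + 36516/7877 = (15113/4768)*(-1/31890) + 36516/7877 = -15113/152051520 + 36516/7877 = 5552194259219/1197709823040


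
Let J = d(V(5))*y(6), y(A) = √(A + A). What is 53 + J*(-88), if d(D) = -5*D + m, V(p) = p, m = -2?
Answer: 53 + 4752*√3 ≈ 8283.7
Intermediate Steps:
y(A) = √2*√A (y(A) = √(2*A) = √2*√A)
d(D) = -2 - 5*D (d(D) = -5*D - 2 = -2 - 5*D)
J = -54*√3 (J = (-2 - 5*5)*(√2*√6) = (-2 - 25)*(2*√3) = -54*√3 ≈ -93.531)
53 + J*(-88) = 53 - 54*√3*(-88) = 53 + 4752*√3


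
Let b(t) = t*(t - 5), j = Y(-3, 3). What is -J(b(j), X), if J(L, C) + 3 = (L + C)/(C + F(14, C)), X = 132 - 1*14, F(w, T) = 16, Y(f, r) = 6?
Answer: 139/67 ≈ 2.0746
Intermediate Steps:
j = 6
b(t) = t*(-5 + t)
X = 118 (X = 132 - 14 = 118)
J(L, C) = -3 + (C + L)/(16 + C) (J(L, C) = -3 + (L + C)/(C + 16) = -3 + (C + L)/(16 + C))
-J(b(j), X) = -(-48 + 6*(-5 + 6) - 2*118)/(16 + 118) = -(-48 + 6*1 - 236)/134 = -(-48 + 6 - 236)/134 = -(-278)/134 = -1*(-139/67) = 139/67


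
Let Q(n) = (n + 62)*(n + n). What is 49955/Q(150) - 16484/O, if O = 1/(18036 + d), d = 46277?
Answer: -13484923448249/12720 ≈ -1.0601e+9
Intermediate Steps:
O = 1/64313 (O = 1/(18036 + 46277) = 1/64313 ≈ 1.5549e-5)
Q(n) = 2*n*(62 + n) (Q(n) = (62 + n)*(2*n) = 2*n*(62 + n))
49955/Q(150) - 16484/O = 49955/((2*150*(62 + 150))) - 16484/1/64313 = 49955/((2*150*212)) - 16484*64313 = 49955/63600 - 1060135492 = 49955*(1/63600) - 1060135492 = 9991/12720 - 1060135492 = -13484923448249/12720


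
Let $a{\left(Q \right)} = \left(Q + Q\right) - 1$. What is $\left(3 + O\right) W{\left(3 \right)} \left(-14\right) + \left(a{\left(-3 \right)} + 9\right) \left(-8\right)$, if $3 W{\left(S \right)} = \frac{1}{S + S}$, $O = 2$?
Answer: $- \frac{179}{9} \approx -19.889$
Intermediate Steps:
$a{\left(Q \right)} = -1 + 2 Q$ ($a{\left(Q \right)} = 2 Q - 1 = -1 + 2 Q$)
$W{\left(S \right)} = \frac{1}{6 S}$ ($W{\left(S \right)} = \frac{1}{3 \left(S + S\right)} = \frac{1}{3 \cdot 2 S} = \frac{\frac{1}{2} \frac{1}{S}}{3} = \frac{1}{6 S}$)
$\left(3 + O\right) W{\left(3 \right)} \left(-14\right) + \left(a{\left(-3 \right)} + 9\right) \left(-8\right) = \left(3 + 2\right) \frac{1}{6 \cdot 3} \left(-14\right) + \left(\left(-1 + 2 \left(-3\right)\right) + 9\right) \left(-8\right) = 5 \cdot \frac{1}{6} \cdot \frac{1}{3} \left(-14\right) + \left(\left(-1 - 6\right) + 9\right) \left(-8\right) = 5 \cdot \frac{1}{18} \left(-14\right) + \left(-7 + 9\right) \left(-8\right) = \frac{5}{18} \left(-14\right) + 2 \left(-8\right) = - \frac{35}{9} - 16 = - \frac{179}{9}$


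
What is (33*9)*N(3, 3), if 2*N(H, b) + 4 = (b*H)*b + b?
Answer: 3861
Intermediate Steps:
N(H, b) = -2 + b/2 + H*b²/2 (N(H, b) = -2 + ((b*H)*b + b)/2 = -2 + ((H*b)*b + b)/2 = -2 + (H*b² + b)/2 = -2 + (b + H*b²)/2 = -2 + (b/2 + H*b²/2) = -2 + b/2 + H*b²/2)
(33*9)*N(3, 3) = (33*9)*(-2 + (½)*3 + (½)*3*3²) = 297*(-2 + 3/2 + (½)*3*9) = 297*(-2 + 3/2 + 27/2) = 297*13 = 3861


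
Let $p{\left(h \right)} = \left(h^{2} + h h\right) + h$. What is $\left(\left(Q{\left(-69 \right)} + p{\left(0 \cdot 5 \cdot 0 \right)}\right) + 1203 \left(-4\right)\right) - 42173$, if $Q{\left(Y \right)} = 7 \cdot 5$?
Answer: $-46950$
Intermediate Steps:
$Q{\left(Y \right)} = 35$
$p{\left(h \right)} = h + 2 h^{2}$ ($p{\left(h \right)} = \left(h^{2} + h^{2}\right) + h = 2 h^{2} + h = h + 2 h^{2}$)
$\left(\left(Q{\left(-69 \right)} + p{\left(0 \cdot 5 \cdot 0 \right)}\right) + 1203 \left(-4\right)\right) - 42173 = \left(\left(35 + 0 \cdot 5 \cdot 0 \left(1 + 2 \cdot 0 \cdot 5 \cdot 0\right)\right) + 1203 \left(-4\right)\right) - 42173 = \left(\left(35 + 0 \cdot 0 \left(1 + 2 \cdot 0 \cdot 0\right)\right) - 4812\right) - 42173 = \left(\left(35 + 0 \left(1 + 2 \cdot 0\right)\right) - 4812\right) - 42173 = \left(\left(35 + 0 \left(1 + 0\right)\right) - 4812\right) - 42173 = \left(\left(35 + 0 \cdot 1\right) - 4812\right) - 42173 = \left(\left(35 + 0\right) - 4812\right) - 42173 = \left(35 - 4812\right) - 42173 = -4777 - 42173 = -46950$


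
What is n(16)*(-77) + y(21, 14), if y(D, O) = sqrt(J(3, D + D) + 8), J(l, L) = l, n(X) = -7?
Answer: 539 + sqrt(11) ≈ 542.32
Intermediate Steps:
y(D, O) = sqrt(11) (y(D, O) = sqrt(3 + 8) = sqrt(11))
n(16)*(-77) + y(21, 14) = -7*(-77) + sqrt(11) = 539 + sqrt(11)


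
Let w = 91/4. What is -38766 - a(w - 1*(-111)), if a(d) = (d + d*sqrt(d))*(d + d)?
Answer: -596353/8 - 286225*sqrt(535)/16 ≈ -4.8832e+5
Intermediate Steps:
w = 91/4 (w = 91*(1/4) = 91/4 ≈ 22.750)
a(d) = 2*d*(d + d**(3/2)) (a(d) = (d + d**(3/2))*(2*d) = 2*d*(d + d**(3/2)))
-38766 - a(w - 1*(-111)) = -38766 - (2*(91/4 - 1*(-111))**2 + 2*(91/4 - 1*(-111))**(5/2)) = -38766 - (2*(91/4 + 111)**2 + 2*(91/4 + 111)**(5/2)) = -38766 - (2*(535/4)**2 + 2*(535/4)**(5/2)) = -38766 - (2*(286225/16) + 2*(286225*sqrt(535)/32)) = -38766 - (286225/8 + 286225*sqrt(535)/16) = -38766 + (-286225/8 - 286225*sqrt(535)/16) = -596353/8 - 286225*sqrt(535)/16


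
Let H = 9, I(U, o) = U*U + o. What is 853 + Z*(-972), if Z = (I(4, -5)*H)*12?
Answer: -1153883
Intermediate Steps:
I(U, o) = o + U² (I(U, o) = U² + o = o + U²)
Z = 1188 (Z = ((-5 + 4²)*9)*12 = ((-5 + 16)*9)*12 = (11*9)*12 = 99*12 = 1188)
853 + Z*(-972) = 853 + 1188*(-972) = 853 - 1154736 = -1153883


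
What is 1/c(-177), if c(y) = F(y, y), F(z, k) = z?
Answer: -1/177 ≈ -0.0056497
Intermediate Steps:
c(y) = y
1/c(-177) = 1/(-177) = -1/177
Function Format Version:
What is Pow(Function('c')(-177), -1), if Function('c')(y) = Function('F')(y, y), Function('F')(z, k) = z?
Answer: Rational(-1, 177) ≈ -0.0056497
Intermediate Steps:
Function('c')(y) = y
Pow(Function('c')(-177), -1) = Pow(-177, -1) = Rational(-1, 177)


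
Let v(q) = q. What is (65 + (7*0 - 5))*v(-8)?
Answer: -480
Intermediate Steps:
(65 + (7*0 - 5))*v(-8) = (65 + (7*0 - 5))*(-8) = (65 + (0 - 5))*(-8) = (65 - 5)*(-8) = 60*(-8) = -480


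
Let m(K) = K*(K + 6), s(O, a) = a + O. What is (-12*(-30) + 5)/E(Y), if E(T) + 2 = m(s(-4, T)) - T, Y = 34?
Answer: 365/1044 ≈ 0.34962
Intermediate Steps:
s(O, a) = O + a
m(K) = K*(6 + K)
E(T) = -2 - T + (-4 + T)*(2 + T) (E(T) = -2 + ((-4 + T)*(6 + (-4 + T)) - T) = -2 + ((-4 + T)*(2 + T) - T) = -2 + (-T + (-4 + T)*(2 + T)) = -2 - T + (-4 + T)*(2 + T))
(-12*(-30) + 5)/E(Y) = (-12*(-30) + 5)/(-10 + 34**2 - 3*34) = (360 + 5)/(-10 + 1156 - 102) = 365/1044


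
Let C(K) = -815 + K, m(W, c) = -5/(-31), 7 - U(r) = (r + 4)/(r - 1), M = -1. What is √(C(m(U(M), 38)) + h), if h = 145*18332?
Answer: 2*√638422370/31 ≈ 1630.1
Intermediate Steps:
U(r) = 7 - (4 + r)/(-1 + r) (U(r) = 7 - (r + 4)/(r - 1) = 7 - (4 + r)/(-1 + r))
m(W, c) = 5/31 (m(W, c) = -5*(-1/31) = 5/31)
h = 2658140
√(C(m(U(M), 38)) + h) = √((-815 + 5/31) + 2658140) = √(-25260/31 + 2658140) = √(82377080/31) = 2*√638422370/31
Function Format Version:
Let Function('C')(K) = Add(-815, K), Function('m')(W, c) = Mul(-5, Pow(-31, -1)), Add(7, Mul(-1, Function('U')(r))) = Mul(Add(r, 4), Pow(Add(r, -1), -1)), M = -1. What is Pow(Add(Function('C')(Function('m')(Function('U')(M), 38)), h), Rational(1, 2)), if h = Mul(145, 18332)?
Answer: Mul(Rational(2, 31), Pow(638422370, Rational(1, 2))) ≈ 1630.1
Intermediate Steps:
Function('U')(r) = Add(7, Mul(-1, Pow(Add(-1, r), -1), Add(4, r))) (Function('U')(r) = Add(7, Mul(-1, Mul(Add(r, 4), Pow(Add(r, -1), -1)))) = Add(7, Mul(-1, Mul(Add(4, r), Pow(Add(-1, r), -1)))) = Add(7, Mul(-1, Mul(Pow(Add(-1, r), -1), Add(4, r)))) = Add(7, Mul(-1, Pow(Add(-1, r), -1), Add(4, r))))
Function('m')(W, c) = Rational(5, 31) (Function('m')(W, c) = Mul(-5, Rational(-1, 31)) = Rational(5, 31))
h = 2658140
Pow(Add(Function('C')(Function('m')(Function('U')(M), 38)), h), Rational(1, 2)) = Pow(Add(Add(-815, Rational(5, 31)), 2658140), Rational(1, 2)) = Pow(Add(Rational(-25260, 31), 2658140), Rational(1, 2)) = Pow(Rational(82377080, 31), Rational(1, 2)) = Mul(Rational(2, 31), Pow(638422370, Rational(1, 2)))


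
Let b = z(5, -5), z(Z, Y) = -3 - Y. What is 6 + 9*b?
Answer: 24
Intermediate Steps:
b = 2 (b = -3 - 1*(-5) = -3 + 5 = 2)
6 + 9*b = 6 + 9*2 = 6 + 18 = 24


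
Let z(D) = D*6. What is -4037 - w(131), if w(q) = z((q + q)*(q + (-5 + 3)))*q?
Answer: -26569265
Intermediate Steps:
z(D) = 6*D
w(q) = 12*q²*(-2 + q) (w(q) = (6*((q + q)*(q + (-5 + 3))))*q = (6*((2*q)*(q - 2)))*q = (6*((2*q)*(-2 + q)))*q = (6*(2*q*(-2 + q)))*q = (12*q*(-2 + q))*q = 12*q²*(-2 + q))
-4037 - w(131) = -4037 - 12*131²*(-2 + 131) = -4037 - 12*17161*129 = -4037 - 1*26565228 = -4037 - 26565228 = -26569265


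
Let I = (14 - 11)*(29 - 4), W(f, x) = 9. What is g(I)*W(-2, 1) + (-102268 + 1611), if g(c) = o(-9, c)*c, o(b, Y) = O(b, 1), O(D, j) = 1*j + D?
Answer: -106057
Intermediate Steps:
O(D, j) = D + j (O(D, j) = j + D = D + j)
o(b, Y) = 1 + b (o(b, Y) = b + 1 = 1 + b)
I = 75 (I = 3*25 = 75)
g(c) = -8*c (g(c) = (1 - 9)*c = -8*c)
g(I)*W(-2, 1) + (-102268 + 1611) = -8*75*9 + (-102268 + 1611) = -600*9 - 100657 = -5400 - 100657 = -106057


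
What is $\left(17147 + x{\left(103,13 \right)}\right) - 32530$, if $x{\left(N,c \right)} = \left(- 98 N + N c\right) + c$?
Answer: $-24125$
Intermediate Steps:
$x{\left(N,c \right)} = c - 98 N + N c$
$\left(17147 + x{\left(103,13 \right)}\right) - 32530 = \left(17147 + \left(13 - 10094 + 103 \cdot 13\right)\right) - 32530 = \left(17147 + \left(13 - 10094 + 1339\right)\right) - 32530 = \left(17147 - 8742\right) - 32530 = 8405 - 32530 = -24125$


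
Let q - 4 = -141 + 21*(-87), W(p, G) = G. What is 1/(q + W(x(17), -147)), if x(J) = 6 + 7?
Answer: -1/2111 ≈ -0.00047371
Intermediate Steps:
x(J) = 13
q = -1964 (q = 4 + (-141 + 21*(-87)) = 4 + (-141 - 1827) = 4 - 1968 = -1964)
1/(q + W(x(17), -147)) = 1/(-1964 - 147) = 1/(-2111) = -1/2111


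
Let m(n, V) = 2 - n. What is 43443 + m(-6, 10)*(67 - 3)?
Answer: 43955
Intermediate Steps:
43443 + m(-6, 10)*(67 - 3) = 43443 + (2 - 1*(-6))*(67 - 3) = 43443 + (2 + 6)*64 = 43443 + 8*64 = 43443 + 512 = 43955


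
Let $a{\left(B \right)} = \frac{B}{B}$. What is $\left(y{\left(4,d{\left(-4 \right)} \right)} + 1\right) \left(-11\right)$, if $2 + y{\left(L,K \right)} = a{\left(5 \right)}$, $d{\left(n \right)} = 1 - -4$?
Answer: $0$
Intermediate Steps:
$a{\left(B \right)} = 1$
$d{\left(n \right)} = 5$ ($d{\left(n \right)} = 1 + 4 = 5$)
$y{\left(L,K \right)} = -1$ ($y{\left(L,K \right)} = -2 + 1 = -1$)
$\left(y{\left(4,d{\left(-4 \right)} \right)} + 1\right) \left(-11\right) = \left(-1 + 1\right) \left(-11\right) = 0 \left(-11\right) = 0$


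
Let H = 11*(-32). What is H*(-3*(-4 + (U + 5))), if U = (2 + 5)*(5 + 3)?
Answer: 60192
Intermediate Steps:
U = 56 (U = 7*8 = 56)
H = -352
H*(-3*(-4 + (U + 5))) = -(-1056)*(-4 + (56 + 5)) = -(-1056)*(-4 + 61) = -(-1056)*57 = -352*(-171) = 60192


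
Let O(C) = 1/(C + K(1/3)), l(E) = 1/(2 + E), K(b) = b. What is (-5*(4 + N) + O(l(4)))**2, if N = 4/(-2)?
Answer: 64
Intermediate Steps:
N = -2 (N = 4*(-1/2) = -2)
O(C) = 1/(1/3 + C) (O(C) = 1/(C + 1/3) = 1/(1/3 + C))
(-5*(4 + N) + O(l(4)))**2 = (-5*(4 - 2) + 3/(1 + 3/(2 + 4)))**2 = (-5*2 + 3/(1 + 3/6))**2 = (-10 + 3/(1 + 3*(1/6)))**2 = (-10 + 3/(1 + 1/2))**2 = (-10 + 3/(3/2))**2 = (-10 + 3*(2/3))**2 = (-10 + 2)**2 = (-8)**2 = 64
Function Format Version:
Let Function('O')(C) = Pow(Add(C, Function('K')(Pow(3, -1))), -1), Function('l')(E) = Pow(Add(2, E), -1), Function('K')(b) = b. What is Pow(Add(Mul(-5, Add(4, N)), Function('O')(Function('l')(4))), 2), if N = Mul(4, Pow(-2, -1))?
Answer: 64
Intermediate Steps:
N = -2 (N = Mul(4, Rational(-1, 2)) = -2)
Function('O')(C) = Pow(Add(Rational(1, 3), C), -1) (Function('O')(C) = Pow(Add(C, Pow(3, -1)), -1) = Pow(Add(C, Rational(1, 3)), -1) = Pow(Add(Rational(1, 3), C), -1))
Pow(Add(Mul(-5, Add(4, N)), Function('O')(Function('l')(4))), 2) = Pow(Add(Mul(-5, Add(4, -2)), Mul(3, Pow(Add(1, Mul(3, Pow(Add(2, 4), -1))), -1))), 2) = Pow(Add(Mul(-5, 2), Mul(3, Pow(Add(1, Mul(3, Pow(6, -1))), -1))), 2) = Pow(Add(-10, Mul(3, Pow(Add(1, Mul(3, Rational(1, 6))), -1))), 2) = Pow(Add(-10, Mul(3, Pow(Add(1, Rational(1, 2)), -1))), 2) = Pow(Add(-10, Mul(3, Pow(Rational(3, 2), -1))), 2) = Pow(Add(-10, Mul(3, Rational(2, 3))), 2) = Pow(Add(-10, 2), 2) = Pow(-8, 2) = 64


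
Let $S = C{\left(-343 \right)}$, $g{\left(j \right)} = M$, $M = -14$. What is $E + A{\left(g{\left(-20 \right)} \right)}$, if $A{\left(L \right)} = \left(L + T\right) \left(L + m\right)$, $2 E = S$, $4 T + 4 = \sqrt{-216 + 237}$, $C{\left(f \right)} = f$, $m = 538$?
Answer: $- \frac{16063}{2} + 131 \sqrt{21} \approx -7431.2$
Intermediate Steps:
$g{\left(j \right)} = -14$
$S = -343$
$T = -1 + \frac{\sqrt{21}}{4}$ ($T = -1 + \frac{\sqrt{-216 + 237}}{4} = -1 + \frac{\sqrt{21}}{4} \approx 0.14564$)
$E = - \frac{343}{2}$ ($E = \frac{1}{2} \left(-343\right) = - \frac{343}{2} \approx -171.5$)
$A{\left(L \right)} = \left(538 + L\right) \left(-1 + L + \frac{\sqrt{21}}{4}\right)$ ($A{\left(L \right)} = \left(L - \left(1 - \frac{\sqrt{21}}{4}\right)\right) \left(L + 538\right) = \left(-1 + L + \frac{\sqrt{21}}{4}\right) \left(538 + L\right) = \left(538 + L\right) \left(-1 + L + \frac{\sqrt{21}}{4}\right)$)
$E + A{\left(g{\left(-20 \right)} \right)} = - \frac{343}{2} + \left(-538 + \left(-14\right)^{2} + 537 \left(-14\right) + \frac{269 \sqrt{21}}{2} + \frac{1}{4} \left(-14\right) \sqrt{21}\right) = - \frac{343}{2} - \left(7860 - 131 \sqrt{21}\right) = - \frac{16063}{2} + 131 \sqrt{21}$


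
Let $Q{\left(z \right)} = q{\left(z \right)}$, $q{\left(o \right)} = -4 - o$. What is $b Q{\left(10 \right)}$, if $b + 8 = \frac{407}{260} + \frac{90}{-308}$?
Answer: $\frac{134671}{1430} \approx 94.176$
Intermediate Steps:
$Q{\left(z \right)} = -4 - z$
$b = - \frac{134671}{20020}$ ($b = -8 + \left(\frac{407}{260} + \frac{90}{-308}\right) = -8 + \left(407 \cdot \frac{1}{260} + 90 \left(- \frac{1}{308}\right)\right) = -8 + \left(\frac{407}{260} - \frac{45}{154}\right) = -8 + \frac{25489}{20020} = - \frac{134671}{20020} \approx -6.7268$)
$b Q{\left(10 \right)} = - \frac{134671 \left(-4 - 10\right)}{20020} = \left(- \frac{134671}{20020}\right) \left(-14\right) = \frac{134671}{1430}$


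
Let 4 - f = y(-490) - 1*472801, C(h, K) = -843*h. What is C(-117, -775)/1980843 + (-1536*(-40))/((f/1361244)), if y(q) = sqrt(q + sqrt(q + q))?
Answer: (55222505629622145/660281 - 32877*sqrt(-490 + 14*I*sqrt(5))/660281)/(472805 - sqrt(14)*sqrt(-35 + I*sqrt(5))) ≈ 1.7689e+5 + 8.286*I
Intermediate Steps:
y(q) = sqrt(q + sqrt(2)*sqrt(q)) (y(q) = sqrt(q + sqrt(2*q)) = sqrt(q + sqrt(2)*sqrt(q)))
f = 472805 - sqrt(-490 + 14*I*sqrt(5)) (f = 4 - (sqrt(-490 + sqrt(2)*sqrt(-490)) - 1*472801) = 4 - (sqrt(-490 + sqrt(2)*(7*I*sqrt(10))) - 472801) = 4 - (sqrt(-490 + 14*I*sqrt(5)) - 472801) = 4 - (-472801 + sqrt(-490 + 14*I*sqrt(5))) = 4 + (472801 - sqrt(-490 + 14*I*sqrt(5))) = 472805 - sqrt(-490 + 14*I*sqrt(5)) ≈ 4.728e+5 - 22.147*I)
C(-117, -775)/1980843 + (-1536*(-40))/((f/1361244)) = -843*(-117)/1980843 + (-1536*(-40))/(((472805 - sqrt(-490 + 14*I*sqrt(5)))/1361244)) = 98631*(1/1980843) + 61440/(((472805 - sqrt(-490 + 14*I*sqrt(5)))*(1/1361244))) = 32877/660281 + 61440/(472805/1361244 - sqrt(-490 + 14*I*sqrt(5))/1361244)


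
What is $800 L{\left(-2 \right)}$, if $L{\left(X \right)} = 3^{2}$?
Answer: $7200$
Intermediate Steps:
$L{\left(X \right)} = 9$
$800 L{\left(-2 \right)} = 800 \cdot 9 = 7200$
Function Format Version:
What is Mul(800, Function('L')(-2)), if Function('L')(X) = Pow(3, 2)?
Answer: 7200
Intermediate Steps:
Function('L')(X) = 9
Mul(800, Function('L')(-2)) = Mul(800, 9) = 7200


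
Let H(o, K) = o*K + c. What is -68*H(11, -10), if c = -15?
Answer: 8500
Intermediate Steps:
H(o, K) = -15 + K*o (H(o, K) = o*K - 15 = K*o - 15 = -15 + K*o)
-68*H(11, -10) = -68*(-15 - 10*11) = -68*(-15 - 110) = -68*(-125) = 8500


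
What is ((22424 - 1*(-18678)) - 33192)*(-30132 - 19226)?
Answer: -390421780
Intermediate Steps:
((22424 - 1*(-18678)) - 33192)*(-30132 - 19226) = ((22424 + 18678) - 33192)*(-49358) = (41102 - 33192)*(-49358) = 7910*(-49358) = -390421780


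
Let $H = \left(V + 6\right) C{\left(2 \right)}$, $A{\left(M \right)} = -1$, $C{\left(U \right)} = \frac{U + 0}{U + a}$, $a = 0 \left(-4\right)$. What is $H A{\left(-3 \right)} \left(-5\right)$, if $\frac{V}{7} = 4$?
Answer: $170$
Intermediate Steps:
$V = 28$ ($V = 7 \cdot 4 = 28$)
$a = 0$
$C{\left(U \right)} = 1$ ($C{\left(U \right)} = \frac{U + 0}{U + 0} = \frac{U}{U} = 1$)
$H = 34$ ($H = \left(28 + 6\right) 1 = 34 \cdot 1 = 34$)
$H A{\left(-3 \right)} \left(-5\right) = 34 \left(-1\right) \left(-5\right) = \left(-34\right) \left(-5\right) = 170$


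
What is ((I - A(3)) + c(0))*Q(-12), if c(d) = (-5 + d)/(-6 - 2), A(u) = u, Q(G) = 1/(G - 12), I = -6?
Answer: 67/192 ≈ 0.34896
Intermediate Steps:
Q(G) = 1/(-12 + G)
c(d) = 5/8 - d/8 (c(d) = (-5 + d)/(-8) = (-5 + d)*(-⅛) = 5/8 - d/8)
((I - A(3)) + c(0))*Q(-12) = ((-6 - 1*3) + (5/8 - ⅛*0))/(-12 - 12) = ((-6 - 3) + (5/8 + 0))/(-24) = (-9 + 5/8)*(-1/24) = -67/8*(-1/24) = 67/192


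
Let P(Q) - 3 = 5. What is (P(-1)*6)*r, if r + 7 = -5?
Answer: -576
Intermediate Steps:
r = -12 (r = -7 - 5 = -12)
P(Q) = 8 (P(Q) = 3 + 5 = 8)
(P(-1)*6)*r = (8*6)*(-12) = 48*(-12) = -576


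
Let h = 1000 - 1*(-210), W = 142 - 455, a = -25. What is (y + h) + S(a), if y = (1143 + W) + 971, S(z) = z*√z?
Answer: 3011 - 125*I ≈ 3011.0 - 125.0*I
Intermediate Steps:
W = -313
S(z) = z^(3/2)
h = 1210 (h = 1000 + 210 = 1210)
y = 1801 (y = (1143 - 313) + 971 = 830 + 971 = 1801)
(y + h) + S(a) = (1801 + 1210) + (-25)^(3/2) = 3011 - 125*I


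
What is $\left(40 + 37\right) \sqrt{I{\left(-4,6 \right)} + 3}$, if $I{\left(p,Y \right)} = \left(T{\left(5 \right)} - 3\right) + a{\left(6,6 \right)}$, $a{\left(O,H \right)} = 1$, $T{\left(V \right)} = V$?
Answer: $77 \sqrt{6} \approx 188.61$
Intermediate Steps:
$I{\left(p,Y \right)} = 3$ ($I{\left(p,Y \right)} = \left(5 - 3\right) + 1 = 2 + 1 = 3$)
$\left(40 + 37\right) \sqrt{I{\left(-4,6 \right)} + 3} = \left(40 + 37\right) \sqrt{3 + 3} = 77 \sqrt{6}$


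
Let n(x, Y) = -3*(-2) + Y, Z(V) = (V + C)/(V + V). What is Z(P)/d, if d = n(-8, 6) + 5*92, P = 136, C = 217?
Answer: 353/128384 ≈ 0.0027496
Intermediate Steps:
Z(V) = (217 + V)/(2*V) (Z(V) = (V + 217)/(V + V) = (217 + V)/((2*V)) = (217 + V)*(1/(2*V)) = (217 + V)/(2*V))
n(x, Y) = 6 + Y
d = 472 (d = (6 + 6) + 5*92 = 12 + 460 = 472)
Z(P)/d = ((½)*(217 + 136)/136)/472 = ((½)*(1/136)*353)*(1/472) = (353/272)*(1/472) = 353/128384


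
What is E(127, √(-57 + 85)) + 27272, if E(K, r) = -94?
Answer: 27178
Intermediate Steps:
E(127, √(-57 + 85)) + 27272 = -94 + 27272 = 27178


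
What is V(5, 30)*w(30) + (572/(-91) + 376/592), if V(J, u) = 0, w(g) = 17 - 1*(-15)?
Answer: -2927/518 ≈ -5.6506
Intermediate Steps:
w(g) = 32 (w(g) = 17 + 15 = 32)
V(5, 30)*w(30) + (572/(-91) + 376/592) = 0*32 + (572/(-91) + 376/592) = 0 + (572*(-1/91) + 376*(1/592)) = 0 + (-44/7 + 47/74) = 0 - 2927/518 = -2927/518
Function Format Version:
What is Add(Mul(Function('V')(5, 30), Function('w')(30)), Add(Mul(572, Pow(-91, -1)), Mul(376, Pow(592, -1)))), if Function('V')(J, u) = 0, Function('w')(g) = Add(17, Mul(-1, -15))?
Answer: Rational(-2927, 518) ≈ -5.6506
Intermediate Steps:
Function('w')(g) = 32 (Function('w')(g) = Add(17, 15) = 32)
Add(Mul(Function('V')(5, 30), Function('w')(30)), Add(Mul(572, Pow(-91, -1)), Mul(376, Pow(592, -1)))) = Add(Mul(0, 32), Add(Mul(572, Pow(-91, -1)), Mul(376, Pow(592, -1)))) = Add(0, Add(Mul(572, Rational(-1, 91)), Mul(376, Rational(1, 592)))) = Add(0, Add(Rational(-44, 7), Rational(47, 74))) = Add(0, Rational(-2927, 518)) = Rational(-2927, 518)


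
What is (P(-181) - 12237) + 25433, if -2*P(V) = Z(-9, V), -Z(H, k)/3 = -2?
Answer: 13193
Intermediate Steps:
Z(H, k) = 6 (Z(H, k) = -3*(-2) = 6)
P(V) = -3 (P(V) = -1/2*6 = -3)
(P(-181) - 12237) + 25433 = (-3 - 12237) + 25433 = -12240 + 25433 = 13193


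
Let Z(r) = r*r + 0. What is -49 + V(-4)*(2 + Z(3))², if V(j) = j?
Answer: -533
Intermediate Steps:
Z(r) = r² (Z(r) = r² + 0 = r²)
-49 + V(-4)*(2 + Z(3))² = -49 - 4*(2 + 3²)² = -49 - 4*(2 + 9)² = -49 - 4*11² = -49 - 4*121 = -49 - 484 = -533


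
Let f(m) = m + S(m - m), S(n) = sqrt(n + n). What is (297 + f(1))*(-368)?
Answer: -109664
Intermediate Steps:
S(n) = sqrt(2)*sqrt(n) (S(n) = sqrt(2*n) = sqrt(2)*sqrt(n))
f(m) = m (f(m) = m + sqrt(2)*sqrt(m - m) = m + sqrt(2)*sqrt(0) = m + sqrt(2)*0 = m + 0 = m)
(297 + f(1))*(-368) = (297 + 1)*(-368) = 298*(-368) = -109664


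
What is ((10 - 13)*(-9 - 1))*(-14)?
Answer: -420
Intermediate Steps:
((10 - 13)*(-9 - 1))*(-14) = -3*(-10)*(-14) = 30*(-14) = -420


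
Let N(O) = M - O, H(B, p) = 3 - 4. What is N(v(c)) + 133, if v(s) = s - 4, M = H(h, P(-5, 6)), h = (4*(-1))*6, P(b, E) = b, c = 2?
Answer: 134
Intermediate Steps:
h = -24 (h = -4*6 = -24)
H(B, p) = -1
M = -1
v(s) = -4 + s
N(O) = -1 - O
N(v(c)) + 133 = (-1 - (-4 + 2)) + 133 = (-1 - 1*(-2)) + 133 = (-1 + 2) + 133 = 1 + 133 = 134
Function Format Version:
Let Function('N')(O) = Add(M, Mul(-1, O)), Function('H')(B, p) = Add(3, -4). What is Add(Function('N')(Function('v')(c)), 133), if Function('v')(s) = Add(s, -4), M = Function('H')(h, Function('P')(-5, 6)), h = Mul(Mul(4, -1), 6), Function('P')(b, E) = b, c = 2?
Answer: 134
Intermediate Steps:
h = -24 (h = Mul(-4, 6) = -24)
Function('H')(B, p) = -1
M = -1
Function('v')(s) = Add(-4, s)
Function('N')(O) = Add(-1, Mul(-1, O))
Add(Function('N')(Function('v')(c)), 133) = Add(Add(-1, Mul(-1, Add(-4, 2))), 133) = Add(Add(-1, Mul(-1, -2)), 133) = Add(Add(-1, 2), 133) = Add(1, 133) = 134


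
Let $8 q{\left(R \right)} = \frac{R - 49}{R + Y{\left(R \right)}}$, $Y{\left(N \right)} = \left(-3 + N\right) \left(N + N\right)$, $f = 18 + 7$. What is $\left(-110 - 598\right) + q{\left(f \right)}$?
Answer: $- \frac{265501}{375} \approx -708.0$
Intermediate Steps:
$f = 25$
$Y{\left(N \right)} = 2 N \left(-3 + N\right)$ ($Y{\left(N \right)} = \left(-3 + N\right) 2 N = 2 N \left(-3 + N\right)$)
$q{\left(R \right)} = \frac{-49 + R}{8 \left(R + 2 R \left(-3 + R\right)\right)}$ ($q{\left(R \right)} = \frac{\left(R - 49\right) \frac{1}{R + 2 R \left(-3 + R\right)}}{8} = \frac{\left(-49 + R\right) \frac{1}{R + 2 R \left(-3 + R\right)}}{8} = \frac{\frac{1}{R + 2 R \left(-3 + R\right)} \left(-49 + R\right)}{8} = \frac{-49 + R}{8 \left(R + 2 R \left(-3 + R\right)\right)}$)
$\left(-110 - 598\right) + q{\left(f \right)} = \left(-110 - 598\right) + \frac{-49 + 25}{8 \cdot 25 \left(-5 + 2 \cdot 25\right)} = \left(-110 - 598\right) + \frac{1}{8} \cdot \frac{1}{25} \frac{1}{-5 + 50} \left(-24\right) = -708 + \frac{1}{8} \cdot \frac{1}{25} \cdot \frac{1}{45} \left(-24\right) = -708 - \frac{1}{375} = - \frac{265501}{375}$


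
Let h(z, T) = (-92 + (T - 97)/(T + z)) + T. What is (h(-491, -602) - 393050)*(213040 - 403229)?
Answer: 81850021992177/1093 ≈ 7.4886e+10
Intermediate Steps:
h(z, T) = -92 + T + (-97 + T)/(T + z) (h(z, T) = (-92 + (-97 + T)/(T + z)) + T = -92 + T + (-97 + T)/(T + z))
(h(-491, -602) - 393050)*(213040 - 403229) = ((-97 + (-602)² - 92*(-491) - 91*(-602) - 602*(-491))/(-602 - 491) - 393050)*(213040 - 403229) = ((-97 + 362404 + 45172 + 54782 + 295582)/(-1093) - 393050)*(-190189) = (-1/1093*757843 - 393050)*(-190189) = (-757843/1093 - 393050)*(-190189) = -430361493/1093*(-190189) = 81850021992177/1093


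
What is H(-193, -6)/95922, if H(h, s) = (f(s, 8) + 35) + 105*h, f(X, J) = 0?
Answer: -10115/47961 ≈ -0.21090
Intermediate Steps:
H(h, s) = 35 + 105*h (H(h, s) = (0 + 35) + 105*h = 35 + 105*h)
H(-193, -6)/95922 = (35 + 105*(-193))/95922 = (35 - 20265)*(1/95922) = -20230*1/95922 = -10115/47961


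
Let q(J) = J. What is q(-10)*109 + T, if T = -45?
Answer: -1135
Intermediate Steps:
q(-10)*109 + T = -10*109 - 45 = -1090 - 45 = -1135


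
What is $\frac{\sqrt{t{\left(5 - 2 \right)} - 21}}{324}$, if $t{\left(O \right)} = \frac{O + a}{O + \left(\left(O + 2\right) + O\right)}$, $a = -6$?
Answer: $\frac{i \sqrt{286}}{1188} \approx 0.014235 i$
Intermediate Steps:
$t{\left(O \right)} = \frac{-6 + O}{2 + 3 O}$ ($t{\left(O \right)} = \frac{O - 6}{O + \left(\left(O + 2\right) + O\right)} = \frac{-6 + O}{O + \left(\left(2 + O\right) + O\right)} = \frac{-6 + O}{O + \left(2 + 2 O\right)} = \frac{-6 + O}{2 + 3 O}$)
$\frac{\sqrt{t{\left(5 - 2 \right)} - 21}}{324} = \frac{\sqrt{\frac{-6 + \left(5 - 2\right)}{2 + 3 \left(5 - 2\right)} - 21}}{324} = \sqrt{\frac{-6 + \left(5 - 2\right)}{2 + 3 \left(5 - 2\right)} + \left(-249 + 228\right)} \frac{1}{324} = \sqrt{\frac{-6 + 3}{2 + 3 \cdot 3} - 21} \cdot \frac{1}{324} = \sqrt{\frac{1}{2 + 9} \left(-3\right) - 21} \cdot \frac{1}{324} = \sqrt{\frac{1}{11} \left(-3\right) - 21} \cdot \frac{1}{324} = \sqrt{- \frac{3}{11} - 21} \cdot \frac{1}{324} = \sqrt{- \frac{234}{11}} \cdot \frac{1}{324} = \frac{3 i \sqrt{286}}{11} \cdot \frac{1}{324} = \frac{i \sqrt{286}}{1188}$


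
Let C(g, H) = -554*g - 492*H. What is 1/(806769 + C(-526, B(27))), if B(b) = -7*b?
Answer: 1/1191161 ≈ 8.3952e-7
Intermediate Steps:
1/(806769 + C(-526, B(27))) = 1/(806769 + (-554*(-526) - (-3444)*27)) = 1/(806769 + (291404 - 492*(-189))) = 1/(806769 + (291404 + 92988)) = 1/(806769 + 384392) = 1/1191161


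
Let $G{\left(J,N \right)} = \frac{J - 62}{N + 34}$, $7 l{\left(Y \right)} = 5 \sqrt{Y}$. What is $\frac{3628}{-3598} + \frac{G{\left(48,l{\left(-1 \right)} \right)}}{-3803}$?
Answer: $- \frac{390897183622}{387706460393} - \frac{490 i}{215512207} \approx -1.0082 - 2.2737 \cdot 10^{-6} i$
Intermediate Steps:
$l{\left(Y \right)} = \frac{5 \sqrt{Y}}{7}$
$G{\left(J,N \right)} = \frac{-62 + J}{34 + N}$
$\frac{3628}{-3598} + \frac{G{\left(48,l{\left(-1 \right)} \right)}}{-3803} = \frac{3628}{-3598} + \frac{\frac{1}{34 + \frac{5 \sqrt{-1}}{7}} \left(-62 + 48\right)}{-3803} = 3628 \left(- \frac{1}{3598}\right) + \frac{1}{34 + \frac{5 i}{7}} \left(-14\right) \left(- \frac{1}{3803}\right) = - \frac{1814}{1799} + \frac{49 \left(34 - \frac{5 i}{7}\right)}{56669} \left(-14\right) \left(- \frac{1}{3803}\right) = - \frac{1814}{1799} + - \frac{686 \left(34 - \frac{5 i}{7}\right)}{56669} \left(- \frac{1}{3803}\right) = - \frac{1814}{1799} + \frac{686 \left(34 - \frac{5 i}{7}\right)}{215512207}$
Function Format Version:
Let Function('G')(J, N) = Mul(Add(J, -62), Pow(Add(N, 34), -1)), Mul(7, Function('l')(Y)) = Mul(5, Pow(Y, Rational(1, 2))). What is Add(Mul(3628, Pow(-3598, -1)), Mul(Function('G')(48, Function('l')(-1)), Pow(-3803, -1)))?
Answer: Add(Rational(-390897183622, 387706460393), Mul(Rational(-490, 215512207), I)) ≈ Add(-1.0082, Mul(-2.2737e-6, I))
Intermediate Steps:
Function('l')(Y) = Mul(Rational(5, 7), Pow(Y, Rational(1, 2))) (Function('l')(Y) = Mul(Rational(1, 7), Mul(5, Pow(Y, Rational(1, 2)))) = Mul(Rational(5, 7), Pow(Y, Rational(1, 2))))
Function('G')(J, N) = Mul(Pow(Add(34, N), -1), Add(-62, J)) (Function('G')(J, N) = Mul(Add(-62, J), Pow(Add(34, N), -1)) = Mul(Pow(Add(34, N), -1), Add(-62, J)))
Add(Mul(3628, Pow(-3598, -1)), Mul(Function('G')(48, Function('l')(-1)), Pow(-3803, -1))) = Add(Mul(3628, Pow(-3598, -1)), Mul(Mul(Pow(Add(34, Mul(Rational(5, 7), Pow(-1, Rational(1, 2)))), -1), Add(-62, 48)), Pow(-3803, -1))) = Add(Mul(3628, Rational(-1, 3598)), Mul(Mul(Pow(Add(34, Mul(Rational(5, 7), I)), -1), -14), Rational(-1, 3803))) = Add(Rational(-1814, 1799), Mul(Mul(Mul(Rational(49, 56669), Add(34, Mul(Rational(-5, 7), I))), -14), Rational(-1, 3803))) = Add(Rational(-1814, 1799), Mul(Mul(Rational(-686, 56669), Add(34, Mul(Rational(-5, 7), I))), Rational(-1, 3803))) = Add(Rational(-1814, 1799), Mul(Rational(686, 215512207), Add(34, Mul(Rational(-5, 7), I))))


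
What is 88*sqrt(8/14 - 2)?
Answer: 88*I*sqrt(70)/7 ≈ 105.18*I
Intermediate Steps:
88*sqrt(8/14 - 2) = 88*sqrt(8*(1/14) - 2) = 88*sqrt(4/7 - 2) = 88*sqrt(-10/7) = 88*(I*sqrt(70)/7) = 88*I*sqrt(70)/7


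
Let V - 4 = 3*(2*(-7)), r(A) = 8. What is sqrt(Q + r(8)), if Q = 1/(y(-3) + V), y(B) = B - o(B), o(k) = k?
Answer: sqrt(11514)/38 ≈ 2.8238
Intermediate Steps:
y(B) = 0 (y(B) = B - B = 0)
V = -38 (V = 4 + 3*(2*(-7)) = 4 + 3*(-14) = 4 - 42 = -38)
Q = -1/38 (Q = 1/(0 - 38) = 1/(-38) = -1/38 ≈ -0.026316)
sqrt(Q + r(8)) = sqrt(-1/38 + 8) = sqrt(303/38) = sqrt(11514)/38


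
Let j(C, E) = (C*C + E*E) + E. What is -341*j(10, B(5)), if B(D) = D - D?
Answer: -34100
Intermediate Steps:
B(D) = 0
j(C, E) = E + C² + E² (j(C, E) = (C² + E²) + E = E + C² + E²)
-341*j(10, B(5)) = -341*(0 + 10² + 0²) = -341*(0 + 100 + 0) = -341*100 = -34100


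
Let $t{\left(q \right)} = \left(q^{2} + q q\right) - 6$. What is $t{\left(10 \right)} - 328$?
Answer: $-134$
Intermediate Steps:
$t{\left(q \right)} = -6 + 2 q^{2}$ ($t{\left(q \right)} = \left(q^{2} + q^{2}\right) - 6 = 2 q^{2} - 6 = -6 + 2 q^{2}$)
$t{\left(10 \right)} - 328 = \left(-6 + 2 \cdot 10^{2}\right) - 328 = \left(-6 + 2 \cdot 100\right) - 328 = \left(-6 + 200\right) - 328 = 194 - 328 = -134$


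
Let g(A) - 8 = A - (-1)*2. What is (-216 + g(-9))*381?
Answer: -81915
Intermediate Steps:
g(A) = 10 + A (g(A) = 8 + (A - (-1)*2) = 8 + (A - 1*(-2)) = 8 + (A + 2) = 8 + (2 + A) = 10 + A)
(-216 + g(-9))*381 = (-216 + (10 - 9))*381 = (-216 + 1)*381 = -215*381 = -81915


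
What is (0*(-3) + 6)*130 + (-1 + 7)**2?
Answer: 816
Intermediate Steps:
(0*(-3) + 6)*130 + (-1 + 7)**2 = (0 + 6)*130 + 6**2 = 6*130 + 36 = 780 + 36 = 816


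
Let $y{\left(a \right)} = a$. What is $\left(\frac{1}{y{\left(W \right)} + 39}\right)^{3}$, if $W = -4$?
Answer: $\frac{1}{42875} \approx 2.3324 \cdot 10^{-5}$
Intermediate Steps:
$\left(\frac{1}{y{\left(W \right)} + 39}\right)^{3} = \left(\frac{1}{-4 + 39}\right)^{3} = \left(\frac{1}{35}\right)^{3} = \frac{1}{42875}$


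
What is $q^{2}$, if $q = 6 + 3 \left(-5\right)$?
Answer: $81$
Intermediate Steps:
$q = -9$ ($q = 6 - 15 = -9$)
$q^{2} = \left(-9\right)^{2} = 81$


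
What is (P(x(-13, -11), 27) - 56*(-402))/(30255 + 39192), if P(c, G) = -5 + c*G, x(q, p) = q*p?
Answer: 26368/69447 ≈ 0.37969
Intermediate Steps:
x(q, p) = p*q
P(c, G) = -5 + G*c
(P(x(-13, -11), 27) - 56*(-402))/(30255 + 39192) = ((-5 + 27*(-11*(-13))) - 56*(-402))/(30255 + 39192) = ((-5 + 27*143) + 22512)/69447 = ((-5 + 3861) + 22512)*(1/69447) = (3856 + 22512)*(1/69447) = 26368*(1/69447) = 26368/69447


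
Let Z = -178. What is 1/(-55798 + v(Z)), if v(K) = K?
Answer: -1/55976 ≈ -1.7865e-5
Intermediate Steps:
1/(-55798 + v(Z)) = 1/(-55798 - 178) = 1/(-55976) = -1/55976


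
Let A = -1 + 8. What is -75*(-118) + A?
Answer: 8857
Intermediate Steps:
A = 7
-75*(-118) + A = -75*(-118) + 7 = 8850 + 7 = 8857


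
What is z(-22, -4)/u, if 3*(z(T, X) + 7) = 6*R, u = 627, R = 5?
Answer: 1/209 ≈ 0.0047847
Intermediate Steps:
z(T, X) = 3 (z(T, X) = -7 + (6*5)/3 = -7 + (⅓)*30 = -7 + 10 = 3)
z(-22, -4)/u = 3/627 = 3*(1/627) = 1/209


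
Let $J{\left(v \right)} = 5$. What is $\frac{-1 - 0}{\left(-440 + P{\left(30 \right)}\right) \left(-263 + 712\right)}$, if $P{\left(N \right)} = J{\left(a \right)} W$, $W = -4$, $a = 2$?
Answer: $\frac{1}{206540} \approx 4.8417 \cdot 10^{-6}$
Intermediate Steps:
$P{\left(N \right)} = -20$ ($P{\left(N \right)} = 5 \left(-4\right) = -20$)
$\frac{-1 - 0}{\left(-440 + P{\left(30 \right)}\right) \left(-263 + 712\right)} = \frac{-1 - 0}{\left(-440 - 20\right) \left(-263 + 712\right)} = \frac{-1 + 0}{\left(-460\right) 449} = - \frac{1}{-206540} = \left(-1\right) \left(- \frac{1}{206540}\right) = \frac{1}{206540}$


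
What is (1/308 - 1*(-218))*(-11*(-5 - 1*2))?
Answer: 67145/4 ≈ 16786.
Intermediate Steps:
(1/308 - 1*(-218))*(-11*(-5 - 1*2)) = (1/308 + 218)*(-11*(-5 - 2)) = 67145*(-11*(-7))/308 = (67145/308)*77 = 67145/4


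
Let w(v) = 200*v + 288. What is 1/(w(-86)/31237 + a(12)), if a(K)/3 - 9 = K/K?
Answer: 31237/920198 ≈ 0.033946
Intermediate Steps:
w(v) = 288 + 200*v
a(K) = 30 (a(K) = 27 + 3*(K/K) = 27 + 3*1 = 27 + 3 = 30)
1/(w(-86)/31237 + a(12)) = 1/((288 + 200*(-86))/31237 + 30) = 1/((288 - 17200)*(1/31237) + 30) = 1/(-16912*1/31237 + 30) = 1/(-16912/31237 + 30) = 1/(920198/31237) = 31237/920198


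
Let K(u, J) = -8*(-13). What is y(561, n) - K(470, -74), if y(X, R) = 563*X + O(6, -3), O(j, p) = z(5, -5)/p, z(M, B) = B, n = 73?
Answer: 947222/3 ≈ 3.1574e+5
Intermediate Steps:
O(j, p) = -5/p
y(X, R) = 5/3 + 563*X (y(X, R) = 563*X - 5/(-3) = 563*X - 5*(-⅓) = 563*X + 5/3 = 5/3 + 563*X)
K(u, J) = 104
y(561, n) - K(470, -74) = (5/3 + 563*561) - 1*104 = (5/3 + 315843) - 104 = 947534/3 - 104 = 947222/3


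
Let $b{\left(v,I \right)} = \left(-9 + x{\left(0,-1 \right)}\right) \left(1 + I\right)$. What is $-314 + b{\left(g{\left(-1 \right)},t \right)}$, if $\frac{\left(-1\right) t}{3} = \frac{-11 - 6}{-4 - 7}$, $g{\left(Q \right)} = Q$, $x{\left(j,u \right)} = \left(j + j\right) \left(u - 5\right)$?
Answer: $- \frac{3094}{11} \approx -281.27$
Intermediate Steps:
$x{\left(j,u \right)} = 2 j \left(-5 + u\right)$
$t = - \frac{51}{11}$ ($t = - 3 \frac{-11 - 6}{-4 - 7} = - 3 \left(- \frac{17}{-11}\right) = - 3 \left(\left(-17\right) \left(- \frac{1}{11}\right)\right) = \left(-3\right) \frac{17}{11} = - \frac{51}{11} \approx -4.6364$)
$b{\left(v,I \right)} = -9 - 9 I$ ($b{\left(v,I \right)} = \left(-9 + 2 \cdot 0 \left(-5 - 1\right)\right) \left(1 + I\right) = \left(-9 + 2 \cdot 0 \left(-6\right)\right) \left(1 + I\right) = \left(-9 + 0\right) \left(1 + I\right) = - 9 \left(1 + I\right) = -9 - 9 I$)
$-314 + b{\left(g{\left(-1 \right)},t \right)} = -314 - - \frac{360}{11} = -314 + \left(-9 + \frac{459}{11}\right) = -314 + \frac{360}{11} = - \frac{3094}{11}$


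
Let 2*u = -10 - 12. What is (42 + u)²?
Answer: 961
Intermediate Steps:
u = -11 (u = (-10 - 12)/2 = (½)*(-22) = -11)
(42 + u)² = (42 - 11)² = 31² = 961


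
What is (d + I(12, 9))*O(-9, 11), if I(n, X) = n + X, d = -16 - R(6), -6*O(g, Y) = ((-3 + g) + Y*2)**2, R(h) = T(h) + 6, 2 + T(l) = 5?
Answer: 200/3 ≈ 66.667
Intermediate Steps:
T(l) = 3 (T(l) = -2 + 5 = 3)
R(h) = 9 (R(h) = 3 + 6 = 9)
O(g, Y) = -(-3 + g + 2*Y)**2/6 (O(g, Y) = -((-3 + g) + Y*2)**2/6 = -((-3 + g) + 2*Y)**2/6 = -(-3 + g + 2*Y)**2/6)
d = -25 (d = -16 - 1*9 = -16 - 9 = -25)
I(n, X) = X + n
(d + I(12, 9))*O(-9, 11) = (-25 + (9 + 12))*(-(-3 - 9 + 2*11)**2/6) = (-25 + 21)*(-(-3 - 9 + 22)**2/6) = -(-2)*10**2/3 = -(-2)*100/3 = -4*(-50/3) = 200/3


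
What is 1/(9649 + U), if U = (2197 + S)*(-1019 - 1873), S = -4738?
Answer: 1/7358221 ≈ 1.3590e-7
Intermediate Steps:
U = 7348572 (U = (2197 - 4738)*(-1019 - 1873) = -2541*(-2892) = 7348572)
1/(9649 + U) = 1/(9649 + 7348572) = 1/7358221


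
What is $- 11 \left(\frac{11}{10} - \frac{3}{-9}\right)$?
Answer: $- \frac{473}{30} \approx -15.767$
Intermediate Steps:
$- 11 \left(\frac{11}{10} - \frac{3}{-9}\right) = - 11 \left(11 \cdot \frac{1}{10} - - \frac{1}{3}\right) = - 11 \left(\frac{11}{10} + \frac{1}{3}\right) = \left(-11\right) \frac{43}{30} = - \frac{473}{30}$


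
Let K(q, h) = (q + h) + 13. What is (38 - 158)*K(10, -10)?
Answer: -1560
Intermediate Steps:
K(q, h) = 13 + h + q (K(q, h) = (h + q) + 13 = 13 + h + q)
(38 - 158)*K(10, -10) = (38 - 158)*(13 - 10 + 10) = -120*13 = -1560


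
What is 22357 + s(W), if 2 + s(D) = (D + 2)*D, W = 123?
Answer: 37730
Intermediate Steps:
s(D) = -2 + D*(2 + D) (s(D) = -2 + (D + 2)*D = -2 + (2 + D)*D = -2 + D*(2 + D))
22357 + s(W) = 22357 + (-2 + 123² + 2*123) = 22357 + (-2 + 15129 + 246) = 22357 + 15373 = 37730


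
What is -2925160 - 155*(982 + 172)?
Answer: -3104030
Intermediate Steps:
-2925160 - 155*(982 + 172) = -2925160 - 155*1154 = -2925160 - 178870 = -3104030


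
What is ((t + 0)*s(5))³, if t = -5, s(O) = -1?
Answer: 125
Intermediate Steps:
((t + 0)*s(5))³ = ((-5 + 0)*(-1))³ = (-5*(-1))³ = 5³ = 125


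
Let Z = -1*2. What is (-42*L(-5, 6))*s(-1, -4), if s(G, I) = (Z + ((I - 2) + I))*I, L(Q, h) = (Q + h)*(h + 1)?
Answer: -14112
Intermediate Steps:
Z = -2
L(Q, h) = (1 + h)*(Q + h) (L(Q, h) = (Q + h)*(1 + h) = (1 + h)*(Q + h))
s(G, I) = I*(-4 + 2*I) (s(G, I) = (-2 + ((I - 2) + I))*I = (-2 + ((-2 + I) + I))*I = (-2 + (-2 + 2*I))*I = (-4 + 2*I)*I = I*(-4 + 2*I))
(-42*L(-5, 6))*s(-1, -4) = (-42*(-5 + 6 + 6² - 5*6))*(2*(-4)*(-2 - 4)) = (-42*(-5 + 6 + 36 - 30))*(2*(-4)*(-6)) = -42*7*48 = -294*48 = -14112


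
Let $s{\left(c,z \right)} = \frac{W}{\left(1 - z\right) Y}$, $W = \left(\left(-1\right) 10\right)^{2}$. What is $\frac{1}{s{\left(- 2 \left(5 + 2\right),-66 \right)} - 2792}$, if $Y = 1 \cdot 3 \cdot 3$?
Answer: $- \frac{603}{1683476} \approx -0.00035819$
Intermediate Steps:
$W = 100$ ($W = \left(-10\right)^{2} = 100$)
$Y = 9$ ($Y = 3 \cdot 3 = 9$)
$s{\left(c,z \right)} = \frac{100}{9 - 9 z}$ ($s{\left(c,z \right)} = \frac{100}{\left(1 - z\right) 9} = \frac{100}{9 - 9 z}$)
$\frac{1}{s{\left(- 2 \left(5 + 2\right),-66 \right)} - 2792} = \frac{1}{- \frac{100}{-9 + 9 \left(-66\right)} - 2792} = \frac{1}{- \frac{100}{-9 - 594} - 2792} = \frac{1}{- \frac{100}{-603} - 2792} = \frac{1}{\left(-100\right) \left(- \frac{1}{603}\right) - 2792} = \frac{1}{\frac{100}{603} - 2792} = \frac{1}{- \frac{1683476}{603}} = - \frac{603}{1683476}$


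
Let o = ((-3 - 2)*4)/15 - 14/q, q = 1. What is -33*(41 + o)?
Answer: -847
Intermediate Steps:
o = -46/3 (o = ((-3 - 2)*4)/15 - 14/1 = -5*4*(1/15) - 14*1 = -20*1/15 - 14 = -4/3 - 14 = -46/3 ≈ -15.333)
-33*(41 + o) = -33*(41 - 46/3) = -33*77/3 = -847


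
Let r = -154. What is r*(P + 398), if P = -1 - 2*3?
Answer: -60214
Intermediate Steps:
P = -7 (P = -1 - 6 = -7)
r*(P + 398) = -154*(-7 + 398) = -154*391 = -60214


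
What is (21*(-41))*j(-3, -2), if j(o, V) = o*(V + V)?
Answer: -10332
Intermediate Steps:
j(o, V) = 2*V*o (j(o, V) = o*(2*V) = 2*V*o)
(21*(-41))*j(-3, -2) = (21*(-41))*(2*(-2)*(-3)) = -861*12 = -10332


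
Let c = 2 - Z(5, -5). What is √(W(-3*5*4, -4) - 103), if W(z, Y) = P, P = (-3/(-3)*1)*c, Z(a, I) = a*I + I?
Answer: I*√71 ≈ 8.4261*I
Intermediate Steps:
Z(a, I) = I + I*a (Z(a, I) = I*a + I = I + I*a)
c = 32 (c = 2 - (-5)*(1 + 5) = 2 - (-5)*6 = 2 - 1*(-30) = 2 + 30 = 32)
P = 32 (P = (-3/(-3)*1)*32 = (-3*(-⅓)*1)*32 = (1*1)*32 = 1*32 = 32)
W(z, Y) = 32
√(W(-3*5*4, -4) - 103) = √(32 - 103) = √(-71) = I*√71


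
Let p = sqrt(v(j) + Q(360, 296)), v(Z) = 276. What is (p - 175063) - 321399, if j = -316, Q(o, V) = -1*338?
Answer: -496462 + I*sqrt(62) ≈ -4.9646e+5 + 7.874*I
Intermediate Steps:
Q(o, V) = -338
p = I*sqrt(62) (p = sqrt(276 - 338) = sqrt(-62) = I*sqrt(62) ≈ 7.874*I)
(p - 175063) - 321399 = (I*sqrt(62) - 175063) - 321399 = (-175063 + I*sqrt(62)) - 321399 = -496462 + I*sqrt(62)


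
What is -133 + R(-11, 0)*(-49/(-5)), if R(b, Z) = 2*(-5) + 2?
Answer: -1057/5 ≈ -211.40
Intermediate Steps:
R(b, Z) = -8 (R(b, Z) = -10 + 2 = -8)
-133 + R(-11, 0)*(-49/(-5)) = -133 - (-392)/(-5) = -133 - (-392)*(-1)/5 = -133 - 8*49/5 = -133 - 392/5 = -1057/5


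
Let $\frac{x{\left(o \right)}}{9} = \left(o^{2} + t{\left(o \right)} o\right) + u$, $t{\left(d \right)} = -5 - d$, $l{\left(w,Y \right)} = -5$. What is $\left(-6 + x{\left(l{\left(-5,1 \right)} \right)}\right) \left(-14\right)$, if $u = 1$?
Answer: $-3192$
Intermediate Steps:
$x{\left(o \right)} = 9 + 9 o^{2} + 9 o \left(-5 - o\right)$ ($x{\left(o \right)} = 9 \left(\left(o^{2} + \left(-5 - o\right) o\right) + 1\right) = 9 \left(\left(o^{2} + o \left(-5 - o\right)\right) + 1\right) = 9 \left(1 + o^{2} + o \left(-5 - o\right)\right) = 9 + 9 o^{2} + 9 o \left(-5 - o\right)$)
$\left(-6 + x{\left(l{\left(-5,1 \right)} \right)}\right) \left(-14\right) = \left(-6 + \left(9 - -225\right)\right) \left(-14\right) = \left(-6 + \left(9 + 225\right)\right) \left(-14\right) = \left(-6 + 234\right) \left(-14\right) = 228 \left(-14\right) = -3192$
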